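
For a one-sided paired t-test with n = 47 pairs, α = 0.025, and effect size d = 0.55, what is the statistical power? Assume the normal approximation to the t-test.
Power ≈ 0.96

Power calculation (paired t-test, normal approximation):
z_β = d · √n - z_α
z_β = 0.55 · √47 - 1.960
z_β = 0.55 · 6.856 - 1.960
z_β = 1.811

Power = Φ(z_β) = Φ(1.811) ≈ 0.965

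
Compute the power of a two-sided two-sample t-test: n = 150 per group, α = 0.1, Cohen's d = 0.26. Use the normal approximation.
Power ≈ 0.73

Power calculation (two-sample t-test, normal approximation):
z_β = d · √(n/2) - z_{α/2}
z_β = 0.26 · √(150/2) - 1.645
z_β = 0.26 · 8.660 - 1.645
z_β = 0.607

Power = Φ(z_β) = Φ(0.607) ≈ 0.728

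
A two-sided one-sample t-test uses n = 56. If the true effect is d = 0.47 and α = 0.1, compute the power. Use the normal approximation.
Power ≈ 0.97

Power calculation (one-sample t-test, normal approximation):
z_β = d · √n - z_{α/2}
z_β = 0.47 · √56 - 1.645
z_β = 0.47 · 7.483 - 1.645
z_β = 1.872

Power = Φ(z_β) = Φ(1.872) ≈ 0.969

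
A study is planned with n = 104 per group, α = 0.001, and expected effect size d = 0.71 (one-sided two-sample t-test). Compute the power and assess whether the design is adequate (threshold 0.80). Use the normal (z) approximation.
Power ≈ 0.98; the study is adequately powered (power ≥ 0.80)

Power calculation (two-sample t-test, normal approximation):
z_β = d · √(n/2) - z_α
z_β = 0.71 · √(104/2) - 3.090
z_β = 0.71 · 7.211 - 3.090
z_β = 2.030

Power = Φ(z_β) = Φ(2.030) ≈ 0.979

Effect size d = 0.71 is medium by Cohen's convention (0.2/0.5/0.8).

Threshold: power ≥ 0.80 is conventionally adequate.
Power ≈ 0.98 → the study is adequately powered (power ≥ 0.80).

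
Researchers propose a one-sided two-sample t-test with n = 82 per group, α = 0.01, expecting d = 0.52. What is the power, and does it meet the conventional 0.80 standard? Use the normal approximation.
Power ≈ 0.84; the study is adequately powered (power ≥ 0.80)

Power calculation (two-sample t-test, normal approximation):
z_β = d · √(n/2) - z_α
z_β = 0.52 · √(82/2) - 2.326
z_β = 0.52 · 6.403 - 2.326
z_β = 1.003

Power = Φ(z_β) = Φ(1.003) ≈ 0.842

Effect size d = 0.52 is medium by Cohen's convention (0.2/0.5/0.8).

Threshold: power ≥ 0.80 is conventionally adequate.
Power ≈ 0.84 → the study is adequately powered (power ≥ 0.80).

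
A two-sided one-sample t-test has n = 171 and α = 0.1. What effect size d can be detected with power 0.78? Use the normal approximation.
d ≈ 0.18

Minimum detectable effect (one-sample t-test, normal approximation):
d = (z_{α/2} + z_β) / √n
d = (1.645 + 0.772) / √171
d = 2.417 / 13.077
d ≈ 0.18

By Cohen's convention (0.2 small / 0.5 medium / 0.8 large): very small effect.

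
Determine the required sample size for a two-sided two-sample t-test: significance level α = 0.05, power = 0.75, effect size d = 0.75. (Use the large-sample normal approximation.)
n = 25 per group

Sample size formula (two-sample t-test, normal approximation):
n = 2 · ((z_{α/2} + z_β) / d)²

z_{α/2} = 1.960 (for α = 0.05, two-sided)
z_β = 0.674 (for power = 0.75)
d = 0.75

n = 2 · ((1.960 + 0.674) / 0.75)²
n = 2 · (3.512)²
n ≈ 24.67
Round up to the next whole number: n = 25 per group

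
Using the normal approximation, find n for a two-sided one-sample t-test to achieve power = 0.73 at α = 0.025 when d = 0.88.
n = 11

Sample size formula (one-sample t-test, normal approximation):
n = ((z_{α/2} + z_β) / d)²

z_{α/2} = 2.241 (for α = 0.025, two-sided)
z_β = 0.613 (for power = 0.73)
d = 0.88

n = ((2.241 + 0.613) / 0.88)²
n = (3.243)²
n ≈ 10.52
Round up to the next whole number: n = 11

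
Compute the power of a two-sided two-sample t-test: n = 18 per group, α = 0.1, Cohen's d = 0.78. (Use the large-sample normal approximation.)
Power ≈ 0.76

Power calculation (two-sample t-test, normal approximation):
z_β = d · √(n/2) - z_{α/2}
z_β = 0.78 · √(18/2) - 1.645
z_β = 0.78 · 3.000 - 1.645
z_β = 0.695

Power = Φ(z_β) = Φ(0.695) ≈ 0.757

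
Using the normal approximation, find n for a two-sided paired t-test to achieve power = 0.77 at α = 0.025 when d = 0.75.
n = 16 pairs

Sample size formula (paired t-test, normal approximation):
n = ((z_{α/2} + z_β) / d)²

z_{α/2} = 2.241 (for α = 0.025, two-sided)
z_β = 0.739 (for power = 0.77)
d = 0.75

n = ((2.241 + 0.739) / 0.75)²
n = (3.973)²
n ≈ 15.78
Round up to the next whole number: n = 16 pairs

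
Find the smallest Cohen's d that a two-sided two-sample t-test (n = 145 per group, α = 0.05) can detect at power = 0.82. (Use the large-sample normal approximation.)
d ≈ 0.34

Minimum detectable effect (two-sample t-test, normal approximation):
d = (z_{α/2} + z_β) / √(n/2)
d = (1.960 + 0.915) / √(145/2)
d = 2.875 / 8.515
d ≈ 0.34

By Cohen's convention (0.2 small / 0.5 medium / 0.8 large): small effect.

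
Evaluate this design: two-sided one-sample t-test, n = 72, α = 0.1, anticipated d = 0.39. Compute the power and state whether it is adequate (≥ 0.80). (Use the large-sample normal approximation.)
Power ≈ 0.95; the study is adequately powered (power ≥ 0.80)

Power calculation (one-sample t-test, normal approximation):
z_β = d · √n - z_{α/2}
z_β = 0.39 · √72 - 1.645
z_β = 0.39 · 8.485 - 1.645
z_β = 1.664

Power = Φ(z_β) = Φ(1.664) ≈ 0.952

Effect size d = 0.39 is small by Cohen's convention (0.2/0.5/0.8).

Threshold: power ≥ 0.80 is conventionally adequate.
Power ≈ 0.95 → the study is adequately powered (power ≥ 0.80).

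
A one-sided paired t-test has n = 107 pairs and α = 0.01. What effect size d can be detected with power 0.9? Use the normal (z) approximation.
d ≈ 0.35

Minimum detectable effect (paired t-test, normal approximation):
d = (z_α + z_β) / √n
d = (2.326 + 1.282) / √107
d = 3.608 / 10.344
d ≈ 0.35

By Cohen's convention (0.2 small / 0.5 medium / 0.8 large): small effect.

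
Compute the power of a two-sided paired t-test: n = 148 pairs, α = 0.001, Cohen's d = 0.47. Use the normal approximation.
Power ≈ 0.99

Power calculation (paired t-test, normal approximation):
z_β = d · √n - z_{α/2}
z_β = 0.47 · √148 - 3.291
z_β = 0.47 · 12.166 - 3.291
z_β = 2.427

Power = Φ(z_β) = Φ(2.427) ≈ 0.992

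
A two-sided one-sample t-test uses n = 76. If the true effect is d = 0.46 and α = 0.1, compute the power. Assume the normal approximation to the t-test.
Power ≈ 0.99

Power calculation (one-sample t-test, normal approximation):
z_β = d · √n - z_{α/2}
z_β = 0.46 · √76 - 1.645
z_β = 0.46 · 8.718 - 1.645
z_β = 2.365

Power = Φ(z_β) = Φ(2.365) ≈ 0.991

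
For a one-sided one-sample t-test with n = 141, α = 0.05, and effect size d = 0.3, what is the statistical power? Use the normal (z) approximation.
Power ≈ 0.97

Power calculation (one-sample t-test, normal approximation):
z_β = d · √n - z_α
z_β = 0.3 · √141 - 1.645
z_β = 0.3 · 11.874 - 1.645
z_β = 1.917

Power = Φ(z_β) = Φ(1.917) ≈ 0.972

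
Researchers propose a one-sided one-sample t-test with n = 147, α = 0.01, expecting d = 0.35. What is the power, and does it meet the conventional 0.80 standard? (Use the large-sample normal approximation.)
Power ≈ 0.97; the study is adequately powered (power ≥ 0.80)

Power calculation (one-sample t-test, normal approximation):
z_β = d · √n - z_α
z_β = 0.35 · √147 - 2.326
z_β = 0.35 · 12.124 - 2.326
z_β = 1.917

Power = Φ(z_β) = Φ(1.917) ≈ 0.972

Effect size d = 0.35 is small by Cohen's convention (0.2/0.5/0.8).

Threshold: power ≥ 0.80 is conventionally adequate.
Power ≈ 0.97 → the study is adequately powered (power ≥ 0.80).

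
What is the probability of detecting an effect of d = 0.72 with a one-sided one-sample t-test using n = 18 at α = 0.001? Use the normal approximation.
Power ≈ 0.49

Power calculation (one-sample t-test, normal approximation):
z_β = d · √n - z_α
z_β = 0.72 · √18 - 3.090
z_β = 0.72 · 4.243 - 3.090
z_β = -0.036

Power = Φ(z_β) = Φ(-0.036) ≈ 0.486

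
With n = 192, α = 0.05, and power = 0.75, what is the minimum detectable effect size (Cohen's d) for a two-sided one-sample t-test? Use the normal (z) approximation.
d ≈ 0.19

Minimum detectable effect (one-sample t-test, normal approximation):
d = (z_{α/2} + z_β) / √n
d = (1.960 + 0.674) / √192
d = 2.634 / 13.856
d ≈ 0.19

By Cohen's convention (0.2 small / 0.5 medium / 0.8 large): very small effect.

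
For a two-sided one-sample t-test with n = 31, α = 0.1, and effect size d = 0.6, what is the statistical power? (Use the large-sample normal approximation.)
Power ≈ 0.96

Power calculation (one-sample t-test, normal approximation):
z_β = d · √n - z_{α/2}
z_β = 0.6 · √31 - 1.645
z_β = 0.6 · 5.568 - 1.645
z_β = 1.696

Power = Φ(z_β) = Φ(1.696) ≈ 0.955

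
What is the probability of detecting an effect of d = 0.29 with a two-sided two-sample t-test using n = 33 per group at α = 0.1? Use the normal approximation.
Power ≈ 0.32

Power calculation (two-sample t-test, normal approximation):
z_β = d · √(n/2) - z_{α/2}
z_β = 0.29 · √(33/2) - 1.645
z_β = 0.29 · 4.062 - 1.645
z_β = -0.467

Power = Φ(z_β) = Φ(-0.467) ≈ 0.320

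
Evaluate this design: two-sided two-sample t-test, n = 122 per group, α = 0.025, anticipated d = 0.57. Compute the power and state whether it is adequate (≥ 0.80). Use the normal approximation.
Power ≈ 0.99; the study is adequately powered (power ≥ 0.80)

Power calculation (two-sample t-test, normal approximation):
z_β = d · √(n/2) - z_{α/2}
z_β = 0.57 · √(122/2) - 2.241
z_β = 0.57 · 7.810 - 2.241
z_β = 2.210

Power = Φ(z_β) = Φ(2.210) ≈ 0.986

Effect size d = 0.57 is medium by Cohen's convention (0.2/0.5/0.8).

Threshold: power ≥ 0.80 is conventionally adequate.
Power ≈ 0.99 → the study is adequately powered (power ≥ 0.80).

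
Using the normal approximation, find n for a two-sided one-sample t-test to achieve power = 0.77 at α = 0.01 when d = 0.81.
n = 17

Sample size formula (one-sample t-test, normal approximation):
n = ((z_{α/2} + z_β) / d)²

z_{α/2} = 2.576 (for α = 0.01, two-sided)
z_β = 0.739 (for power = 0.77)
d = 0.81

n = ((2.576 + 0.739) / 0.81)²
n = (4.093)²
n ≈ 16.75
Round up to the next whole number: n = 17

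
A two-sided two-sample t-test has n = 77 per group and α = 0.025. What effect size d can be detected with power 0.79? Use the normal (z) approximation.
d ≈ 0.49

Minimum detectable effect (two-sample t-test, normal approximation):
d = (z_{α/2} + z_β) / √(n/2)
d = (2.241 + 0.806) / √(77/2)
d = 3.048 / 6.205
d ≈ 0.49

By Cohen's convention (0.2 small / 0.5 medium / 0.8 large): small effect.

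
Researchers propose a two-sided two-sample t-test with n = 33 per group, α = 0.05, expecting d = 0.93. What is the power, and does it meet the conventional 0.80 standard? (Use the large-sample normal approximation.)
Power ≈ 0.97; the study is adequately powered (power ≥ 0.80)

Power calculation (two-sample t-test, normal approximation):
z_β = d · √(n/2) - z_{α/2}
z_β = 0.93 · √(33/2) - 1.960
z_β = 0.93 · 4.062 - 1.960
z_β = 1.818

Power = Φ(z_β) = Φ(1.818) ≈ 0.965

Effect size d = 0.93 is large by Cohen's convention (0.2/0.5/0.8).

Threshold: power ≥ 0.80 is conventionally adequate.
Power ≈ 0.97 → the study is adequately powered (power ≥ 0.80).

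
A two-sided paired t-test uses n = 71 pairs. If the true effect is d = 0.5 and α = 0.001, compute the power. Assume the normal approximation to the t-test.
Power ≈ 0.82

Power calculation (paired t-test, normal approximation):
z_β = d · √n - z_{α/2}
z_β = 0.5 · √71 - 3.291
z_β = 0.5 · 8.426 - 3.291
z_β = 0.923

Power = Φ(z_β) = Φ(0.923) ≈ 0.822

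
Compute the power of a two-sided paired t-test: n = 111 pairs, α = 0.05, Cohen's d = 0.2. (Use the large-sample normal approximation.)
Power ≈ 0.56

Power calculation (paired t-test, normal approximation):
z_β = d · √n - z_{α/2}
z_β = 0.2 · √111 - 1.960
z_β = 0.2 · 10.536 - 1.960
z_β = 0.147

Power = Φ(z_β) = Φ(0.147) ≈ 0.558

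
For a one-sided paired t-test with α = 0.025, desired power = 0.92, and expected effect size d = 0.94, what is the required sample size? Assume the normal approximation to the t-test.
n = 13 pairs

Sample size formula (paired t-test, normal approximation):
n = ((z_α + z_β) / d)²

z_α = 1.960 (for α = 0.025, one-sided)
z_β = 1.405 (for power = 0.92)
d = 0.94

n = ((1.960 + 1.405) / 0.94)²
n = (3.580)²
n ≈ 12.82
Round up to the next whole number: n = 13 pairs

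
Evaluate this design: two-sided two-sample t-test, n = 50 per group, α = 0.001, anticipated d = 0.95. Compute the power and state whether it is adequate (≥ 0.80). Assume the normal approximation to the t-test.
Power ≈ 0.93; the study is adequately powered (power ≥ 0.80)

Power calculation (two-sample t-test, normal approximation):
z_β = d · √(n/2) - z_{α/2}
z_β = 0.95 · √(50/2) - 3.291
z_β = 0.95 · 5.000 - 3.291
z_β = 1.459

Power = Φ(z_β) = Φ(1.459) ≈ 0.928

Effect size d = 0.95 is large by Cohen's convention (0.2/0.5/0.8).

Threshold: power ≥ 0.80 is conventionally adequate.
Power ≈ 0.93 → the study is adequately powered (power ≥ 0.80).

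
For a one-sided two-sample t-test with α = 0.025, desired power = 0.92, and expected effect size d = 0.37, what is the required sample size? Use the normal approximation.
n = 166 per group

Sample size formula (two-sample t-test, normal approximation):
n = 2 · ((z_α + z_β) / d)²

z_α = 1.960 (for α = 0.025, one-sided)
z_β = 1.405 (for power = 0.92)
d = 0.37

n = 2 · ((1.960 + 1.405) / 0.37)²
n = 2 · (9.095)²
n ≈ 165.44
Round up to the next whole number: n = 166 per group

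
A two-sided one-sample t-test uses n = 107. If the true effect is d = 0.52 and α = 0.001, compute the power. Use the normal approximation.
Power ≈ 0.98

Power calculation (one-sample t-test, normal approximation):
z_β = d · √n - z_{α/2}
z_β = 0.52 · √107 - 3.291
z_β = 0.52 · 10.344 - 3.291
z_β = 2.088

Power = Φ(z_β) = Φ(2.088) ≈ 0.982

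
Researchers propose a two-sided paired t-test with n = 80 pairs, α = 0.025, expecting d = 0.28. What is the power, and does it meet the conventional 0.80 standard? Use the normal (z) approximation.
Power ≈ 0.60; the study is underpowered (power < 0.80)

Power calculation (paired t-test, normal approximation):
z_β = d · √n - z_{α/2}
z_β = 0.28 · √80 - 2.241
z_β = 0.28 · 8.944 - 2.241
z_β = 0.263

Power = Φ(z_β) = Φ(0.263) ≈ 0.604

Effect size d = 0.28 is small by Cohen's convention (0.2/0.5/0.8).

Threshold: power ≥ 0.80 is conventionally adequate.
Power ≈ 0.60 → the study is underpowered (power < 0.80).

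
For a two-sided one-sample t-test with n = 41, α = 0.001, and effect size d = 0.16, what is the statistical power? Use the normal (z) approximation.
Power ≈ 0.01

Power calculation (one-sample t-test, normal approximation):
z_β = d · √n - z_{α/2}
z_β = 0.16 · √41 - 3.291
z_β = 0.16 · 6.403 - 3.291
z_β = -2.266

Power = Φ(z_β) = Φ(-2.266) ≈ 0.012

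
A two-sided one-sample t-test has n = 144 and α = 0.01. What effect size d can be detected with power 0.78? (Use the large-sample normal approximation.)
d ≈ 0.28

Minimum detectable effect (one-sample t-test, normal approximation):
d = (z_{α/2} + z_β) / √n
d = (2.576 + 0.772) / √144
d = 3.348 / 12.000
d ≈ 0.28

By Cohen's convention (0.2 small / 0.5 medium / 0.8 large): small effect.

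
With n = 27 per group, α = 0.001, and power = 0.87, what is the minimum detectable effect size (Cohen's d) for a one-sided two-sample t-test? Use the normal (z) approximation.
d ≈ 1.15

Minimum detectable effect (two-sample t-test, normal approximation):
d = (z_α + z_β) / √(n/2)
d = (3.090 + 1.126) / √(27/2)
d = 4.217 / 3.674
d ≈ 1.15

By Cohen's convention (0.2 small / 0.5 medium / 0.8 large): large effect.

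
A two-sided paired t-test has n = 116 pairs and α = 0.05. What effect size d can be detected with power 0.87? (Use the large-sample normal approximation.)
d ≈ 0.29

Minimum detectable effect (paired t-test, normal approximation):
d = (z_{α/2} + z_β) / √n
d = (1.960 + 1.126) / √116
d = 3.086 / 10.770
d ≈ 0.29

By Cohen's convention (0.2 small / 0.5 medium / 0.8 large): small effect.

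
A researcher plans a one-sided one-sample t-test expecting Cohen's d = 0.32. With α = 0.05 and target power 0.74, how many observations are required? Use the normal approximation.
n = 52

Sample size formula (one-sample t-test, normal approximation):
n = ((z_α + z_β) / d)²

z_α = 1.645 (for α = 0.05, one-sided)
z_β = 0.643 (for power = 0.74)
d = 0.32

n = ((1.645 + 0.643) / 0.32)²
n = (7.150)²
n ≈ 51.12
Round up to the next whole number: n = 52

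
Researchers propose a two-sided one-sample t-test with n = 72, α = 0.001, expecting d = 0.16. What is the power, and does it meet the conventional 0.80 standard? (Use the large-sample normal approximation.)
Power ≈ 0.03; the study is underpowered (power < 0.80)

Power calculation (one-sample t-test, normal approximation):
z_β = d · √n - z_{α/2}
z_β = 0.16 · √72 - 3.291
z_β = 0.16 · 8.485 - 3.291
z_β = -1.933

Power = Φ(z_β) = Φ(-1.933) ≈ 0.027

Effect size d = 0.16 is very small by Cohen's convention (0.2/0.5/0.8).

Threshold: power ≥ 0.80 is conventionally adequate.
Power ≈ 0.03 → the study is underpowered (power < 0.80).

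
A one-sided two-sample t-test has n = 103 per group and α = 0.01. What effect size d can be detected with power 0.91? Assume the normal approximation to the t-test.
d ≈ 0.51

Minimum detectable effect (two-sample t-test, normal approximation):
d = (z_α + z_β) / √(n/2)
d = (2.326 + 1.341) / √(103/2)
d = 3.667 / 7.176
d ≈ 0.51

By Cohen's convention (0.2 small / 0.5 medium / 0.8 large): medium effect.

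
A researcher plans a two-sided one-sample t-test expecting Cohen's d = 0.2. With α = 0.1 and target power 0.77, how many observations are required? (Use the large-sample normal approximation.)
n = 143

Sample size formula (one-sample t-test, normal approximation):
n = ((z_{α/2} + z_β) / d)²

z_{α/2} = 1.645 (for α = 0.1, two-sided)
z_β = 0.739 (for power = 0.77)
d = 0.2

n = ((1.645 + 0.739) / 0.2)²
n = (11.920)²
n ≈ 142.09
Round up to the next whole number: n = 143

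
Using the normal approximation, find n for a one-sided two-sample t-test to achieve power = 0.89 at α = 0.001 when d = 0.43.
n = 202 per group

Sample size formula (two-sample t-test, normal approximation):
n = 2 · ((z_α + z_β) / d)²

z_α = 3.090 (for α = 0.001, one-sided)
z_β = 1.227 (for power = 0.89)
d = 0.43

n = 2 · ((3.090 + 1.227) / 0.43)²
n = 2 · (10.040)²
n ≈ 201.60
Round up to the next whole number: n = 202 per group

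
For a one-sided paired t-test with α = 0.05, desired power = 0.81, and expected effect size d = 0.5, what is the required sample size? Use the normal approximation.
n = 26 pairs

Sample size formula (paired t-test, normal approximation):
n = ((z_α + z_β) / d)²

z_α = 1.645 (for α = 0.05, one-sided)
z_β = 0.878 (for power = 0.81)
d = 0.5

n = ((1.645 + 0.878) / 0.5)²
n = (5.046)²
n ≈ 25.46
Round up to the next whole number: n = 26 pairs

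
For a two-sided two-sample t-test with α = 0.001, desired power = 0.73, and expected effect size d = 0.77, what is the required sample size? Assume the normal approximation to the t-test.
n = 52 per group

Sample size formula (two-sample t-test, normal approximation):
n = 2 · ((z_{α/2} + z_β) / d)²

z_{α/2} = 3.291 (for α = 0.001, two-sided)
z_β = 0.613 (for power = 0.73)
d = 0.77

n = 2 · ((3.291 + 0.613) / 0.77)²
n = 2 · (5.070)²
n ≈ 51.41
Round up to the next whole number: n = 52 per group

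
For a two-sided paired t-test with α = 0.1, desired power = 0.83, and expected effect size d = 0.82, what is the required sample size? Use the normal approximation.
n = 11 pairs

Sample size formula (paired t-test, normal approximation):
n = ((z_{α/2} + z_β) / d)²

z_{α/2} = 1.645 (for α = 0.1, two-sided)
z_β = 0.954 (for power = 0.83)
d = 0.82

n = ((1.645 + 0.954) / 0.82)²
n = (3.170)²
n ≈ 10.05
Round up to the next whole number: n = 11 pairs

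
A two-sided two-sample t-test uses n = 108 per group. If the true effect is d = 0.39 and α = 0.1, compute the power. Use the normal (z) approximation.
Power ≈ 0.89

Power calculation (two-sample t-test, normal approximation):
z_β = d · √(n/2) - z_{α/2}
z_β = 0.39 · √(108/2) - 1.645
z_β = 0.39 · 7.348 - 1.645
z_β = 1.221

Power = Φ(z_β) = Φ(1.221) ≈ 0.889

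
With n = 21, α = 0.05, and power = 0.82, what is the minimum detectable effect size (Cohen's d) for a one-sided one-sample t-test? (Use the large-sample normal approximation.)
d ≈ 0.56

Minimum detectable effect (one-sample t-test, normal approximation):
d = (z_α + z_β) / √n
d = (1.645 + 0.915) / √21
d = 2.560 / 4.583
d ≈ 0.56

By Cohen's convention (0.2 small / 0.5 medium / 0.8 large): medium effect.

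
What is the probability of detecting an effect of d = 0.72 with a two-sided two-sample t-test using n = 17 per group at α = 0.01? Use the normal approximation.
Power ≈ 0.32

Power calculation (two-sample t-test, normal approximation):
z_β = d · √(n/2) - z_{α/2}
z_β = 0.72 · √(17/2) - 2.576
z_β = 0.72 · 2.915 - 2.576
z_β = -0.477

Power = Φ(z_β) = Φ(-0.477) ≈ 0.317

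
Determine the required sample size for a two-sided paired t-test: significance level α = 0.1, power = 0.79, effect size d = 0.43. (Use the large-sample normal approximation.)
n = 33 pairs

Sample size formula (paired t-test, normal approximation):
n = ((z_{α/2} + z_β) / d)²

z_{α/2} = 1.645 (for α = 0.1, two-sided)
z_β = 0.806 (for power = 0.79)
d = 0.43

n = ((1.645 + 0.806) / 0.43)²
n = (5.700)²
n ≈ 32.49
Round up to the next whole number: n = 33 pairs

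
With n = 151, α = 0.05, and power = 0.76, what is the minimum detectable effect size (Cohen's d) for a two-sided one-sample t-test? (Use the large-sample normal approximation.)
d ≈ 0.22

Minimum detectable effect (one-sample t-test, normal approximation):
d = (z_{α/2} + z_β) / √n
d = (1.960 + 0.706) / √151
d = 2.666 / 12.288
d ≈ 0.22

By Cohen's convention (0.2 small / 0.5 medium / 0.8 large): small effect.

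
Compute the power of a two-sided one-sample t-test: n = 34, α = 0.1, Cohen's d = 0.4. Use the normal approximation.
Power ≈ 0.75

Power calculation (one-sample t-test, normal approximation):
z_β = d · √n - z_{α/2}
z_β = 0.4 · √34 - 1.645
z_β = 0.4 · 5.831 - 1.645
z_β = 0.688

Power = Φ(z_β) = Φ(0.688) ≈ 0.754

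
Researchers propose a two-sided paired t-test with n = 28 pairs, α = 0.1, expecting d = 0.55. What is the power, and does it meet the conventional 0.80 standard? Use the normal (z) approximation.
Power ≈ 0.90; the study is adequately powered (power ≥ 0.80)

Power calculation (paired t-test, normal approximation):
z_β = d · √n - z_{α/2}
z_β = 0.55 · √28 - 1.645
z_β = 0.55 · 5.292 - 1.645
z_β = 1.265

Power = Φ(z_β) = Φ(1.265) ≈ 0.897

Effect size d = 0.55 is medium by Cohen's convention (0.2/0.5/0.8).

Threshold: power ≥ 0.80 is conventionally adequate.
Power ≈ 0.90 → the study is adequately powered (power ≥ 0.80).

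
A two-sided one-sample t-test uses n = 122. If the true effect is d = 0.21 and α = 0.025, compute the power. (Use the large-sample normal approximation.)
Power ≈ 0.53

Power calculation (one-sample t-test, normal approximation):
z_β = d · √n - z_{α/2}
z_β = 0.21 · √122 - 2.241
z_β = 0.21 · 11.045 - 2.241
z_β = 0.078

Power = Φ(z_β) = Φ(0.078) ≈ 0.531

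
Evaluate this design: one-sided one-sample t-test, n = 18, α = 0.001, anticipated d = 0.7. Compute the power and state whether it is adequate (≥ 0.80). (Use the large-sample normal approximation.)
Power ≈ 0.45; the study is underpowered (power < 0.80)

Power calculation (one-sample t-test, normal approximation):
z_β = d · √n - z_α
z_β = 0.7 · √18 - 3.090
z_β = 0.7 · 4.243 - 3.090
z_β = -0.120

Power = Φ(z_β) = Φ(-0.120) ≈ 0.452

Effect size d = 0.7 is medium by Cohen's convention (0.2/0.5/0.8).

Threshold: power ≥ 0.80 is conventionally adequate.
Power ≈ 0.45 → the study is underpowered (power < 0.80).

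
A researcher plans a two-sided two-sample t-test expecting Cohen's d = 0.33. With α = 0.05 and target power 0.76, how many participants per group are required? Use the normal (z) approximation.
n = 131 per group

Sample size formula (two-sample t-test, normal approximation):
n = 2 · ((z_{α/2} + z_β) / d)²

z_{α/2} = 1.960 (for α = 0.05, two-sided)
z_β = 0.706 (for power = 0.76)
d = 0.33

n = 2 · ((1.960 + 0.706) / 0.33)²
n = 2 · (8.079)²
n ≈ 130.54
Round up to the next whole number: n = 131 per group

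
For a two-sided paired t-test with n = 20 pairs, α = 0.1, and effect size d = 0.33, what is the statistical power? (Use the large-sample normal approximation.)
Power ≈ 0.43

Power calculation (paired t-test, normal approximation):
z_β = d · √n - z_{α/2}
z_β = 0.33 · √20 - 1.645
z_β = 0.33 · 4.472 - 1.645
z_β = -0.169

Power = Φ(z_β) = Φ(-0.169) ≈ 0.433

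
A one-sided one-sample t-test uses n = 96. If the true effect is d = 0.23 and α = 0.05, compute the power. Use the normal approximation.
Power ≈ 0.73

Power calculation (one-sample t-test, normal approximation):
z_β = d · √n - z_α
z_β = 0.23 · √96 - 1.645
z_β = 0.23 · 9.798 - 1.645
z_β = 0.609

Power = Φ(z_β) = Φ(0.609) ≈ 0.729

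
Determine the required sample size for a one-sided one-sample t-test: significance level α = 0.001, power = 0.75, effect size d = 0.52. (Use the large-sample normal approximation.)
n = 53

Sample size formula (one-sample t-test, normal approximation):
n = ((z_α + z_β) / d)²

z_α = 3.090 (for α = 0.001, one-sided)
z_β = 0.674 (for power = 0.75)
d = 0.52

n = ((3.090 + 0.674) / 0.52)²
n = (7.238)²
n ≈ 52.39
Round up to the next whole number: n = 53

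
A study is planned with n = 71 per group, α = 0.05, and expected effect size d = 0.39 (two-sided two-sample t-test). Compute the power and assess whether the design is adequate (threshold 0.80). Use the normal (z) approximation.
Power ≈ 0.64; the study is underpowered (power < 0.80)

Power calculation (two-sample t-test, normal approximation):
z_β = d · √(n/2) - z_{α/2}
z_β = 0.39 · √(71/2) - 1.960
z_β = 0.39 · 5.958 - 1.960
z_β = 0.364

Power = Φ(z_β) = Φ(0.364) ≈ 0.642

Effect size d = 0.39 is small by Cohen's convention (0.2/0.5/0.8).

Threshold: power ≥ 0.80 is conventionally adequate.
Power ≈ 0.64 → the study is underpowered (power < 0.80).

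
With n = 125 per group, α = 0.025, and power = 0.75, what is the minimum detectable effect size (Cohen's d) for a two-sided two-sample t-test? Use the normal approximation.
d ≈ 0.37

Minimum detectable effect (two-sample t-test, normal approximation):
d = (z_{α/2} + z_β) / √(n/2)
d = (2.241 + 0.674) / √(125/2)
d = 2.916 / 7.906
d ≈ 0.37

By Cohen's convention (0.2 small / 0.5 medium / 0.8 large): small effect.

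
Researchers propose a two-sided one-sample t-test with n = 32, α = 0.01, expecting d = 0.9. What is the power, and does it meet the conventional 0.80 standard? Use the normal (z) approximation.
Power ≈ 0.99; the study is adequately powered (power ≥ 0.80)

Power calculation (one-sample t-test, normal approximation):
z_β = d · √n - z_{α/2}
z_β = 0.9 · √32 - 2.576
z_β = 0.9 · 5.657 - 2.576
z_β = 2.515

Power = Φ(z_β) = Φ(2.515) ≈ 0.994

Effect size d = 0.9 is large by Cohen's convention (0.2/0.5/0.8).

Threshold: power ≥ 0.80 is conventionally adequate.
Power ≈ 0.99 → the study is adequately powered (power ≥ 0.80).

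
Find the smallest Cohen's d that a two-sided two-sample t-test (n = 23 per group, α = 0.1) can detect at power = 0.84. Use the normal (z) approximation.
d ≈ 0.78

Minimum detectable effect (two-sample t-test, normal approximation):
d = (z_{α/2} + z_β) / √(n/2)
d = (1.645 + 0.994) / √(23/2)
d = 2.639 / 3.391
d ≈ 0.78

By Cohen's convention (0.2 small / 0.5 medium / 0.8 large): medium effect.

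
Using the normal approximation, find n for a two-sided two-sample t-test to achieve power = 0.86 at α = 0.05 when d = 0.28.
n = 236 per group

Sample size formula (two-sample t-test, normal approximation):
n = 2 · ((z_{α/2} + z_β) / d)²

z_{α/2} = 1.960 (for α = 0.05, two-sided)
z_β = 1.080 (for power = 0.86)
d = 0.28

n = 2 · ((1.960 + 1.080) / 0.28)²
n = 2 · (10.857)²
n ≈ 235.75
Round up to the next whole number: n = 236 per group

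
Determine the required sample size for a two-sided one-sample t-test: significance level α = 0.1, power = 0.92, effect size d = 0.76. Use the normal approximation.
n = 17

Sample size formula (one-sample t-test, normal approximation):
n = ((z_{α/2} + z_β) / d)²

z_{α/2} = 1.645 (for α = 0.1, two-sided)
z_β = 1.405 (for power = 0.92)
d = 0.76

n = ((1.645 + 1.405) / 0.76)²
n = (4.013)²
n ≈ 16.10
Round up to the next whole number: n = 17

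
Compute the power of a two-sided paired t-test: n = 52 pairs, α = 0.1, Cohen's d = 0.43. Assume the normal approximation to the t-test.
Power ≈ 0.93

Power calculation (paired t-test, normal approximation):
z_β = d · √n - z_{α/2}
z_β = 0.43 · √52 - 1.645
z_β = 0.43 · 7.211 - 1.645
z_β = 1.456

Power = Φ(z_β) = Φ(1.456) ≈ 0.927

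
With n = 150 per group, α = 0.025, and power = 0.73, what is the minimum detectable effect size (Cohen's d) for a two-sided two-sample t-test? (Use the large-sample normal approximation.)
d ≈ 0.33

Minimum detectable effect (two-sample t-test, normal approximation):
d = (z_{α/2} + z_β) / √(n/2)
d = (2.241 + 0.613) / √(150/2)
d = 2.854 / 8.660
d ≈ 0.33

By Cohen's convention (0.2 small / 0.5 medium / 0.8 large): small effect.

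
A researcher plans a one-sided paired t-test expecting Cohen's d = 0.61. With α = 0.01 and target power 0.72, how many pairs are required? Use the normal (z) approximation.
n = 23 pairs

Sample size formula (paired t-test, normal approximation):
n = ((z_α + z_β) / d)²

z_α = 2.326 (for α = 0.01, one-sided)
z_β = 0.583 (for power = 0.72)
d = 0.61

n = ((2.326 + 0.583) / 0.61)²
n = (4.769)²
n ≈ 22.74
Round up to the next whole number: n = 23 pairs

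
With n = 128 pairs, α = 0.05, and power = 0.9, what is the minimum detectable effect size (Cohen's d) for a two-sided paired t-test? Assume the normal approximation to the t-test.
d ≈ 0.29

Minimum detectable effect (paired t-test, normal approximation):
d = (z_{α/2} + z_β) / √n
d = (1.960 + 1.282) / √128
d = 3.242 / 11.314
d ≈ 0.29

By Cohen's convention (0.2 small / 0.5 medium / 0.8 large): small effect.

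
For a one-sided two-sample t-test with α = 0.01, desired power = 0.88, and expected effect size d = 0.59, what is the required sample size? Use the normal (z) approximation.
n = 71 per group

Sample size formula (two-sample t-test, normal approximation):
n = 2 · ((z_α + z_β) / d)²

z_α = 2.326 (for α = 0.01, one-sided)
z_β = 1.175 (for power = 0.88)
d = 0.59

n = 2 · ((2.326 + 1.175) / 0.59)²
n = 2 · (5.934)²
n ≈ 70.42
Round up to the next whole number: n = 71 per group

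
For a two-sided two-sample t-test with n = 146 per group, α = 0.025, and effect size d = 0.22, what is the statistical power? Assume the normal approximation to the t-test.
Power ≈ 0.36

Power calculation (two-sample t-test, normal approximation):
z_β = d · √(n/2) - z_{α/2}
z_β = 0.22 · √(146/2) - 2.241
z_β = 0.22 · 8.544 - 2.241
z_β = -0.362

Power = Φ(z_β) = Φ(-0.362) ≈ 0.359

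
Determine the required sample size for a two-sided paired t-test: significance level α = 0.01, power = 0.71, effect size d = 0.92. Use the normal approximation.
n = 12 pairs

Sample size formula (paired t-test, normal approximation):
n = ((z_{α/2} + z_β) / d)²

z_{α/2} = 2.576 (for α = 0.01, two-sided)
z_β = 0.553 (for power = 0.71)
d = 0.92

n = ((2.576 + 0.553) / 0.92)²
n = (3.401)²
n ≈ 11.57
Round up to the next whole number: n = 12 pairs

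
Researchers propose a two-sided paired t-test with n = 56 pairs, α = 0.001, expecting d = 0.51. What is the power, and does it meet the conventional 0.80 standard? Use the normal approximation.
Power ≈ 0.70; the study is underpowered (power < 0.80)

Power calculation (paired t-test, normal approximation):
z_β = d · √n - z_{α/2}
z_β = 0.51 · √56 - 3.291
z_β = 0.51 · 7.483 - 3.291
z_β = 0.526

Power = Φ(z_β) = Φ(0.526) ≈ 0.701

Effect size d = 0.51 is medium by Cohen's convention (0.2/0.5/0.8).

Threshold: power ≥ 0.80 is conventionally adequate.
Power ≈ 0.70 → the study is underpowered (power < 0.80).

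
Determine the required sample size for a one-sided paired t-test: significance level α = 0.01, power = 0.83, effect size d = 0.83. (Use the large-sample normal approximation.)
n = 16 pairs

Sample size formula (paired t-test, normal approximation):
n = ((z_α + z_β) / d)²

z_α = 2.326 (for α = 0.01, one-sided)
z_β = 0.954 (for power = 0.83)
d = 0.83

n = ((2.326 + 0.954) / 0.83)²
n = (3.952)²
n ≈ 15.62
Round up to the next whole number: n = 16 pairs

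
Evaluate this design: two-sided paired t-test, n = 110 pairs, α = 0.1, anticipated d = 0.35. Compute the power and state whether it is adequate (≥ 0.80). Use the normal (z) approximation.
Power ≈ 0.98; the study is adequately powered (power ≥ 0.80)

Power calculation (paired t-test, normal approximation):
z_β = d · √n - z_{α/2}
z_β = 0.35 · √110 - 1.645
z_β = 0.35 · 10.488 - 1.645
z_β = 2.026

Power = Φ(z_β) = Φ(2.026) ≈ 0.979

Effect size d = 0.35 is small by Cohen's convention (0.2/0.5/0.8).

Threshold: power ≥ 0.80 is conventionally adequate.
Power ≈ 0.98 → the study is adequately powered (power ≥ 0.80).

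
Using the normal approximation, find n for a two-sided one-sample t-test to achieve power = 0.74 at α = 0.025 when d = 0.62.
n = 22

Sample size formula (one-sample t-test, normal approximation):
n = ((z_{α/2} + z_β) / d)²

z_{α/2} = 2.241 (for α = 0.025, two-sided)
z_β = 0.643 (for power = 0.74)
d = 0.62

n = ((2.241 + 0.643) / 0.62)²
n = (4.652)²
n ≈ 21.64
Round up to the next whole number: n = 22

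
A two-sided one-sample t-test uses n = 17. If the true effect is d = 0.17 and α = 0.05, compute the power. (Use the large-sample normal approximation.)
Power ≈ 0.10

Power calculation (one-sample t-test, normal approximation):
z_β = d · √n - z_{α/2}
z_β = 0.17 · √17 - 1.960
z_β = 0.17 · 4.123 - 1.960
z_β = -1.259

Power = Φ(z_β) = Φ(-1.259) ≈ 0.104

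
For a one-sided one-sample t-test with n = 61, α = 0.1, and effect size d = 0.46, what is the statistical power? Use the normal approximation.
Power ≈ 0.99

Power calculation (one-sample t-test, normal approximation):
z_β = d · √n - z_α
z_β = 0.46 · √61 - 1.282
z_β = 0.46 · 7.810 - 1.282
z_β = 2.311

Power = Φ(z_β) = Φ(2.311) ≈ 0.990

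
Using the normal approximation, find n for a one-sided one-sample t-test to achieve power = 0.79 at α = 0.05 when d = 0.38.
n = 42

Sample size formula (one-sample t-test, normal approximation):
n = ((z_α + z_β) / d)²

z_α = 1.645 (for α = 0.05, one-sided)
z_β = 0.806 (for power = 0.79)
d = 0.38

n = ((1.645 + 0.806) / 0.38)²
n = (6.450)²
n ≈ 41.60
Round up to the next whole number: n = 42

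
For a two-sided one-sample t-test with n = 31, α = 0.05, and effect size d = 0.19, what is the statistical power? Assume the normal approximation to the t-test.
Power ≈ 0.18

Power calculation (one-sample t-test, normal approximation):
z_β = d · √n - z_{α/2}
z_β = 0.19 · √31 - 1.960
z_β = 0.19 · 5.568 - 1.960
z_β = -0.902

Power = Φ(z_β) = Φ(-0.902) ≈ 0.184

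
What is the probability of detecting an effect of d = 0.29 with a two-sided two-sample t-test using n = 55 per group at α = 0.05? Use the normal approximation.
Power ≈ 0.33

Power calculation (two-sample t-test, normal approximation):
z_β = d · √(n/2) - z_{α/2}
z_β = 0.29 · √(55/2) - 1.960
z_β = 0.29 · 5.244 - 1.960
z_β = -0.439

Power = Φ(z_β) = Φ(-0.439) ≈ 0.330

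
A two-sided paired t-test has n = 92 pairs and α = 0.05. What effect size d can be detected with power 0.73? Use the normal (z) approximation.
d ≈ 0.27

Minimum detectable effect (paired t-test, normal approximation):
d = (z_{α/2} + z_β) / √n
d = (1.960 + 0.613) / √92
d = 2.573 / 9.592
d ≈ 0.27

By Cohen's convention (0.2 small / 0.5 medium / 0.8 large): small effect.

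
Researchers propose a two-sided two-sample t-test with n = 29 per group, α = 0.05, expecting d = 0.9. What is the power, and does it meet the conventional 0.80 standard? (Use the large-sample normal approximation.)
Power ≈ 0.93; the study is adequately powered (power ≥ 0.80)

Power calculation (two-sample t-test, normal approximation):
z_β = d · √(n/2) - z_{α/2}
z_β = 0.9 · √(29/2) - 1.960
z_β = 0.9 · 3.808 - 1.960
z_β = 1.467

Power = Φ(z_β) = Φ(1.467) ≈ 0.929

Effect size d = 0.9 is large by Cohen's convention (0.2/0.5/0.8).

Threshold: power ≥ 0.80 is conventionally adequate.
Power ≈ 0.93 → the study is adequately powered (power ≥ 0.80).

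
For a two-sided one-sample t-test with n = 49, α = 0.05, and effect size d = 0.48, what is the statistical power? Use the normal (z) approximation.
Power ≈ 0.92

Power calculation (one-sample t-test, normal approximation):
z_β = d · √n - z_{α/2}
z_β = 0.48 · √49 - 1.960
z_β = 0.48 · 7.000 - 1.960
z_β = 1.400

Power = Φ(z_β) = Φ(1.400) ≈ 0.919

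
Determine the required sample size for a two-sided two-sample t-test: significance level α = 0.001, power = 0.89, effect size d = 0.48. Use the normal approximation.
n = 178 per group

Sample size formula (two-sample t-test, normal approximation):
n = 2 · ((z_{α/2} + z_β) / d)²

z_{α/2} = 3.291 (for α = 0.001, two-sided)
z_β = 1.227 (for power = 0.89)
d = 0.48

n = 2 · ((3.291 + 1.227) / 0.48)²
n = 2 · (9.413)²
n ≈ 177.21
Round up to the next whole number: n = 178 per group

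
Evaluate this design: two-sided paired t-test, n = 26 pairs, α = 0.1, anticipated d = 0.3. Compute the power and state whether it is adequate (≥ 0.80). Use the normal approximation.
Power ≈ 0.45; the study is underpowered (power < 0.80)

Power calculation (paired t-test, normal approximation):
z_β = d · √n - z_{α/2}
z_β = 0.3 · √26 - 1.645
z_β = 0.3 · 5.099 - 1.645
z_β = -0.115

Power = Φ(z_β) = Φ(-0.115) ≈ 0.454

Effect size d = 0.3 is small by Cohen's convention (0.2/0.5/0.8).

Threshold: power ≥ 0.80 is conventionally adequate.
Power ≈ 0.45 → the study is underpowered (power < 0.80).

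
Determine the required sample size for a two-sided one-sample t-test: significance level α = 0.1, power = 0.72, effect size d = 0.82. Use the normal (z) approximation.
n = 8

Sample size formula (one-sample t-test, normal approximation):
n = ((z_{α/2} + z_β) / d)²

z_{α/2} = 1.645 (for α = 0.1, two-sided)
z_β = 0.583 (for power = 0.72)
d = 0.82

n = ((1.645 + 0.583) / 0.82)²
n = (2.717)²
n ≈ 7.38
Round up to the next whole number: n = 8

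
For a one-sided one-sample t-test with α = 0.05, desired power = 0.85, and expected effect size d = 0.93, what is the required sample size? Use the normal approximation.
n = 9

Sample size formula (one-sample t-test, normal approximation):
n = ((z_α + z_β) / d)²

z_α = 1.645 (for α = 0.05, one-sided)
z_β = 1.036 (for power = 0.85)
d = 0.93

n = ((1.645 + 1.036) / 0.93)²
n = (2.883)²
n ≈ 8.31
Round up to the next whole number: n = 9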